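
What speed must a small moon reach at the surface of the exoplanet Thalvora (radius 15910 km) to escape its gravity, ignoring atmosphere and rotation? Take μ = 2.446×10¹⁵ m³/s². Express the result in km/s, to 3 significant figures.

v_esc ≈ 17.5 km/s

r = R = 1.591×10⁷ m.
Escape speed v_esc = √(2μ/r) = √(2 × 2.446×10¹⁵ / 1.591×10⁷) = √(3.075×10⁸) = 17540 m/s.
= 17.54 km/s.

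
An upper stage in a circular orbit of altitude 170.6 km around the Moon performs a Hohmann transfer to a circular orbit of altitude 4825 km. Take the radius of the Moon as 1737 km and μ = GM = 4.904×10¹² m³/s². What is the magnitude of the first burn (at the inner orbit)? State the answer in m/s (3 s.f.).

Δv ≈ 393 m/s

r₁ = 1737 + 170.6 = 1907.6 km = 1.9076×10⁶ m.
r₂ = 1737 + 4825 = 6562.0 km = 6.5620×10⁶ m.
Transfer ellipse a_t = (r₁ + r₂)/2 = 4.235×10⁶ m.
At r₁: circular v_c1 = √(μ/r₁) = 1603 m/s; transfer-perilune v_p = √[μ(2/r₁ − 1/a_t)] = 1996 m/s.
Δv₁ = v_p − v_c1 = 392.5 m/s.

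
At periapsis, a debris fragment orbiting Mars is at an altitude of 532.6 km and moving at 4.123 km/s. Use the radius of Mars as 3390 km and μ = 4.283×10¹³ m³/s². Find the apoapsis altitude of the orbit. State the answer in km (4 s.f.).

r_p = 3390 + 532.6 = 3922.6 km = 3.923×10⁶ m.
Specific energy ε = v²/2 − μ/r = -2.419×10⁶ J/kg, so a = −μ/(2ε) = 8.852×10⁶ m.
The apsides satisfy r_p + r_a = 2a, so the apoapsis radius is 2a − r_p = 1.378×10⁷ m = 13781 km.
Apoapsis altitude = 13781 − 3390 = 10391 km.

apoapsis altitude ≈ 10390 km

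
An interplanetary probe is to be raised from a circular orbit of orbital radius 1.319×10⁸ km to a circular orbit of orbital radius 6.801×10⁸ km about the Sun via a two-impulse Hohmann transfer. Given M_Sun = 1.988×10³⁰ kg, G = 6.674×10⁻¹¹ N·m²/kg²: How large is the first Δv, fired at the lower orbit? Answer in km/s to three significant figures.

Δv ≈ 9.33 km/s

μ = GM = 6.674×10⁻¹¹ × 1.988×10³⁰ = 1.327×10²⁰ m³/s².
r₁ = 1.319×10⁸ km = 1.319×10¹¹ m.
r₂ = 6.801×10⁸ km = 6.801×10¹¹ m.
Transfer ellipse a_t = (r₁ + r₂)/2 = 4.060×10¹¹ m.
At r₁: circular v_c1 = √(μ/r₁) = 31720 m/s; transfer-perihelion v_p = √[μ(2/r₁ − 1/a_t)] = 41050 m/s.
Δv₁ = v_p − v_c1 = 9333 m/s.
= 9.333 km/s.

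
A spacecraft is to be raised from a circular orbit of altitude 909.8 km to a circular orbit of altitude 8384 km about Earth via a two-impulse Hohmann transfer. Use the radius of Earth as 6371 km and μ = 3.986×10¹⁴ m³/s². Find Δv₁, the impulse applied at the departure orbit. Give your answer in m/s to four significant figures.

Δv ≈ 1163 m/s

r₁ = 6371 + 909.8 = 7280.8 km = 7.2808×10⁶ m.
r₂ = 6371 + 8384 = 14755 km = 1.4755×10⁷ m.
Transfer ellipse a_t = (r₁ + r₂)/2 = 1.102×10⁷ m.
At r₁: circular v_c1 = √(μ/r₁) = 7399 m/s; transfer-perigee v_p = √[μ(2/r₁ − 1/a_t)] = 8562 m/s.
Δv₁ = v_p − v_c1 = 1163 m/s.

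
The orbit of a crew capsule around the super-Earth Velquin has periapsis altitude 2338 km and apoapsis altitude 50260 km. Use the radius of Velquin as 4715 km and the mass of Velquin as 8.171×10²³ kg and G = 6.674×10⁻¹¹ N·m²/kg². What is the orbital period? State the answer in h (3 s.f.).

T ≈ 40.8 h

μ = GM = 6.674×10⁻¹¹ × 8.171×10²³ = 5.453×10¹³ m³/s².
r_p = 4715 + 2338 = 7053.0 km = 7.0530×10⁶ m.
r_a = 4715 + 50260 = 54975 km = 5.4975×10⁷ m.
Semi-major axis a = (r_p + r_a)/2 = (7053.0 + 54975)/2 = 31014 km = 3.101×10⁷ m.
By Kepler's third law T = 2π√(a³/μ) = 2π × 2.339×10⁴ = 1.470×10⁵ s.
= 40.82 h.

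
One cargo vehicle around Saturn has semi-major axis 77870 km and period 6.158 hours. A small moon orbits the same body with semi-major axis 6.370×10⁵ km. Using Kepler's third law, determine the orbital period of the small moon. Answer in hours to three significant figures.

T₂ ≈ 144 hours

Kepler's third law: T² ∝ a³, so T₂ = T₁ (a₂/a₁)^(3/2).
a₂/a₁ = 8.180, (a₂/a₁)^(3/2) = 23.40.
T₂ = 6.158 × 23.40 = 144.1 hours.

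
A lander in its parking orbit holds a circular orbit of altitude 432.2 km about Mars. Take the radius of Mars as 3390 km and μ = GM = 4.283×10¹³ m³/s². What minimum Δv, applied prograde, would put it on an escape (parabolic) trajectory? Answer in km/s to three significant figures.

Δv ≈ 1.39 km/s

r = 3390 + 432.2 = 3822.2 km = 3.8222×10⁶ m.
Circular speed v_c = √(μ/r) = 3347 m/s.
Escape speed v_esc = √(2μ/r) = √2 × v_c = 4734 m/s.
Δv = v_esc − v_c = 1387 m/s = 1.387 km/s.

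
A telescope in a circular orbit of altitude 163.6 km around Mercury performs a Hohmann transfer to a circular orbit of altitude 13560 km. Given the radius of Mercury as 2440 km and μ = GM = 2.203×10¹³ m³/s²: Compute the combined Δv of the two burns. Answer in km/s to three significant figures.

r₁ = 2440 + 163.6 = 2603.6 km = 2.6036×10⁶ m.
r₂ = 2440 + 13560 = 16000 km = 1.6000×10⁷ m.
Transfer ellipse a_t = (r₁ + r₂)/2 = 9.302×10⁶ m.
At r₁: circular v_c1 = √(μ/r₁) = 2909 m/s; transfer-periherm v_p = √[μ(2/r₁ − 1/a_t)] = 3815 m/s.
Δv₁ = v_p − v_c1 = 906.2 m/s.
At r₂: circular v_c2 = √(μ/r₂) = 1173 m/s; transfer-apoherm v_a = √[μ(2/r₂ − 1/a_t)] = 620.8 m/s.
Δv₂ = v_c2 − v_a = 552.6 m/s.
Total Δv = Δv₁ + Δv₂ = 1459 m/s = 1.459 km/s.

Δv_total ≈ 1.46 km/s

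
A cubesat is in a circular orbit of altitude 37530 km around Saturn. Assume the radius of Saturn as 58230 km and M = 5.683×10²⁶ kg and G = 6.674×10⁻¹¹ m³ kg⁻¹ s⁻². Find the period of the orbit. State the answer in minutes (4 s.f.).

T ≈ 503.9 minutes

μ = GM = 6.674×10⁻¹¹ × 5.683×10²⁶ = 3.793×10¹⁶ m³/s².
r = 58230 + 37530 = 95760 km = 9.5760×10⁷ m.
Kepler's third law: T = 2π√(r³/μ) = 2π√((9.576×10⁷)³ / 3.793×10¹⁶).
r³/μ = 2.315×10⁷ s², so T = 2π × 4.812×10³ = 3.023×10⁴ s.
Converting: 3.023×10⁴ s ÷ 60.00 = 503.9 minutes.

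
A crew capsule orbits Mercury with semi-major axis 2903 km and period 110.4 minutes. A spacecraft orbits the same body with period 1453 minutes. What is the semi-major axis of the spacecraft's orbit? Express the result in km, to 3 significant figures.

Kepler's third law: a³ ∝ T², so a₂ = a₁ (T₂/T₁)^(2/3).
T₂/T₁ = 13.16, (T₂/T₁)^(2/3) = 5.574.
a₂ = 2903 × 5.574 = 16180 km.

a₂ ≈ 16200 km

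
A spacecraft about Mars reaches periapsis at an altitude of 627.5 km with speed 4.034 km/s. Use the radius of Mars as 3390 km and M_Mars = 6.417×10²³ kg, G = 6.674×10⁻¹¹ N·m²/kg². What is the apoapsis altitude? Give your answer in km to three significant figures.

apoapsis altitude ≈ 9560 km

μ = GM = 6.674×10⁻¹¹ × 6.417×10²³ = 4.283×10¹³ m³/s².
r_p = 3390 + 627.5 = 4017.5 km = 4.018×10⁶ m.
Specific energy ε = v²/2 − μ/r = -2.524×10⁶ J/kg, so a = −μ/(2ε) = 8.485×10⁶ m.
The apsides satisfy r_p + r_a = 2a, so the apoapsis radius is 2a − r_p = 1.295×10⁷ m = 12953 km.
Apoapsis altitude = 12953 − 3390 = 9563.5 km.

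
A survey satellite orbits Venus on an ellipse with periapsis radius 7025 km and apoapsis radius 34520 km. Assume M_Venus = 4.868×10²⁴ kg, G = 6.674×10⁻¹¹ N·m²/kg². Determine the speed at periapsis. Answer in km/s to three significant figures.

v ≈ 8.77 km/s

μ = GM = 6.674×10⁻¹¹ × 4.868×10²⁴ = 3.249×10¹⁴ m³/s².
Semi-major axis a = (r_p + r_a)/2 = 20772 km = 2.077×10⁷ m.
Vis-viva: v² = μ(2/r − 1/a) = 3.249×10¹⁴ × (2.847×10⁻⁷ − 4.814×10⁻⁸) = 7.686×10⁷ m²/s².
v = 8767 m/s = 8.767 km/s.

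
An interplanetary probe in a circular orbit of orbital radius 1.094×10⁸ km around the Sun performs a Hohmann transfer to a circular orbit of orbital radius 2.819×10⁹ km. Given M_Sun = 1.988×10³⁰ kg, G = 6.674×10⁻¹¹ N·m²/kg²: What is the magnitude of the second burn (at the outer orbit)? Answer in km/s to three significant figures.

Δv ≈ 4.99 km/s

μ = GM = 6.674×10⁻¹¹ × 1.988×10³⁰ = 1.327×10²⁰ m³/s².
r₁ = 1.094×10⁸ km = 1.094×10¹¹ m.
r₂ = 2.819×10⁹ km = 2.819×10¹² m.
Transfer ellipse a_t = (r₁ + r₂)/2 = 1.464×10¹² m.
At r₁: circular v_c1 = √(μ/r₁) = 34830 m/s; transfer-perihelion v_p = √[μ(2/r₁ − 1/a_t)] = 48320 m/s.
At r₂: circular v_c2 = √(μ/r₂) = 6860 m/s; transfer-aphelion v_a = √[μ(2/r₂ − 1/a_t)] = 1875 m/s.
Δv₂ = v_c2 − v_a = 4985 m/s.
= 4.985 km/s.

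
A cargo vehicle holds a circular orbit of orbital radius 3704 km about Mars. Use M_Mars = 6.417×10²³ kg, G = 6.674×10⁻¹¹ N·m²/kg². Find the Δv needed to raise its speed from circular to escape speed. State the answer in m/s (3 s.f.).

Δv ≈ 1410 m/s

μ = GM = 6.674×10⁻¹¹ × 6.417×10²³ = 4.283×10¹³ m³/s².
r = 3704 km = 3.704×10⁶ m.
Circular speed v_c = √(μ/r) = 3400 m/s.
Escape speed v_esc = √(2μ/r) = √2 × v_c = 4809 m/s.
Δv = v_esc − v_c = 1408 m/s.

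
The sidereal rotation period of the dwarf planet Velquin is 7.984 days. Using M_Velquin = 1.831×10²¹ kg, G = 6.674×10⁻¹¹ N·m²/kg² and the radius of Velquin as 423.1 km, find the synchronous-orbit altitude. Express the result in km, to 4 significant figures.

μ = GM = 6.674×10⁻¹¹ × 1.831×10²¹ = 1.222×10¹¹ m³/s².
T = 7.984 days = 6.898×10⁵ s.
A synchronous orbit has period T, so by Kepler's third law a = (μT²/4π²)^(1/3).
μT²/4π² = 1.222×10¹¹ × (6.898×10⁵)² / 39.48 = 1.473×10²¹ m³.
a = 1.138×10⁷ m = 11378 km.
Altitude h = a − R = 11378 − 423.1 = 10955 km.

h_sync ≈ 10950 km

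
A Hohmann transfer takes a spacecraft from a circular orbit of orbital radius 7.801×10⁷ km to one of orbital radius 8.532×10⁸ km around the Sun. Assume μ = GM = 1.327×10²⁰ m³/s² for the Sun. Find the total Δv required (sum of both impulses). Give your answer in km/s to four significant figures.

Δv_total ≈ 21.95 km/s

r₁ = 7.801×10⁷ km = 7.801×10¹⁰ m.
r₂ = 8.532×10⁸ km = 8.532×10¹¹ m.
Transfer ellipse a_t = (r₁ + r₂)/2 = 4.656×10¹¹ m.
At r₁: circular v_c1 = √(μ/r₁) = 41240 m/s; transfer-perihelion v_p = √[μ(2/r₁ − 1/a_t)] = 55830 m/s.
Δv₁ = v_p − v_c1 = 14590 m/s.
At r₂: circular v_c2 = √(μ/r₂) = 12470 m/s; transfer-aphelion v_a = √[μ(2/r₂ − 1/a_t)] = 5105 m/s.
Δv₂ = v_c2 − v_a = 7366 m/s.
Total Δv = Δv₁ + Δv₂ = 21950 m/s = 21.95 km/s.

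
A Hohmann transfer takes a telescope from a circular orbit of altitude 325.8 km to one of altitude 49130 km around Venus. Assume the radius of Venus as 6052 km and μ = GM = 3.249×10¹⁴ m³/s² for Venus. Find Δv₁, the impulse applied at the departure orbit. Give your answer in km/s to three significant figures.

r₁ = 6052 + 325.8 = 6377.8 km = 6.3778×10⁶ m.
r₂ = 6052 + 49130 = 55182 km = 5.5182×10⁷ m.
Transfer ellipse a_t = (r₁ + r₂)/2 = 3.078×10⁷ m.
At r₁: circular v_c1 = √(μ/r₁) = 7137 m/s; transfer-periapsis v_p = √[μ(2/r₁ − 1/a_t)] = 9557 m/s.
Δv₁ = v_p − v_c1 = 2419 m/s.
= 2.419 km/s.

Δv ≈ 2.42 km/s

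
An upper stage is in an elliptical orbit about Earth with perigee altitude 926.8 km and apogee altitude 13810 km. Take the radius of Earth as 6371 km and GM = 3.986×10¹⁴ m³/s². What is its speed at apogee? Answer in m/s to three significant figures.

v ≈ 3240 m/s

r_p = 6371 + 926.8 = 7297.8 km = 7.2978×10⁶ m.
r_a = 6371 + 13810 = 20181 km = 2.0181×10⁷ m.
Semi-major axis a = (r_p + r_a)/2 = 13739 km = 1.374×10⁷ m.
Vis-viva: v² = μ(2/r − 1/a) = 3.986×10¹⁴ × (9.910×10⁻⁸ − 7.278×10⁻⁸) = 1.049×10⁷ m²/s².
v = 3239 m/s.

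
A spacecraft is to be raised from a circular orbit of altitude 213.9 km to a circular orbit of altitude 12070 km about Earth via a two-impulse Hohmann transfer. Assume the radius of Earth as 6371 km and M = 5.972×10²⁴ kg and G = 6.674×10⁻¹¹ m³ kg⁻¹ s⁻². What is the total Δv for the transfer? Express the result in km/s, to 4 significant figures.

μ = GM = 6.674×10⁻¹¹ × 5.972×10²⁴ = 3.986×10¹⁴ m³/s².
r₁ = 6371 + 213.9 = 6584.9 km = 6.5849×10⁶ m.
r₂ = 6371 + 12070 = 18441 km = 1.8441×10⁷ m.
Transfer ellipse a_t = (r₁ + r₂)/2 = 1.251×10⁷ m.
At r₁: circular v_c1 = √(μ/r₁) = 7780 m/s; transfer-perigee v_p = √[μ(2/r₁ − 1/a_t)] = 9445 m/s.
Δv₁ = v_p − v_c1 = 1665 m/s.
At r₂: circular v_c2 = √(μ/r₂) = 4649 m/s; transfer-apogee v_a = √[μ(2/r₂ − 1/a_t)] = 3373 m/s.
Δv₂ = v_c2 − v_a = 1276 m/s.
Total Δv = Δv₁ + Δv₂ = 2941 m/s = 2.941 km/s.

Δv_total ≈ 2.941 km/s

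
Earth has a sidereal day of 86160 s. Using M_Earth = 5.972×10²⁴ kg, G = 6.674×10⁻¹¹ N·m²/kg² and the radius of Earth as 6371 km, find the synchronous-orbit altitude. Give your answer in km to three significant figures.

h_sync ≈ 35800 km

μ = GM = 6.674×10⁻¹¹ × 5.972×10²⁴ = 3.986×10¹⁴ m³/s².
A synchronous orbit has period T, so by Kepler's third law a = (μT²/4π²)^(1/3).
μT²/4π² = 3.986×10¹⁴ × (8.616×10⁴)² / 39.48 = 7.495×10²² m³.
a = 4.216×10⁷ m = 42162 km.
Altitude h = a − R = 42162 − 6371 = 35791 km.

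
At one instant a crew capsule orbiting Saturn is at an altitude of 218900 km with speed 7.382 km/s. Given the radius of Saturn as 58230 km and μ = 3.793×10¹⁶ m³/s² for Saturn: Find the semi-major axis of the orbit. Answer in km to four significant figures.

r = 58230 + 218900 = 2.7713×10⁵ km = 2.771×10⁸ m.
Specific orbital energy ε = v²/2 − μ/r = (7382)²/2 − 3.793×10¹⁶/2.771×10⁸ = -1.096×10⁸ J/kg.
Since ε = −μ/(2a), a = −μ/(2ε) = 1.730×10⁸ m = 1.7301×10⁵ km.

a ≈ 1.730×10⁵ km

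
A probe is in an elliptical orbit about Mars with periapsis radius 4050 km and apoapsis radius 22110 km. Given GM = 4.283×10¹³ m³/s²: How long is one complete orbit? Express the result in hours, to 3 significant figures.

Semi-major axis a = (r_p + r_a)/2 = (4050.0 + 22110)/2 = 13080 km = 1.308×10⁷ m.
By Kepler's third law T = 2π√(a³/μ) = 2π × 7.228×10³ = 4.542×10⁴ s.
= 12.62 hours.

T ≈ 12.6 hours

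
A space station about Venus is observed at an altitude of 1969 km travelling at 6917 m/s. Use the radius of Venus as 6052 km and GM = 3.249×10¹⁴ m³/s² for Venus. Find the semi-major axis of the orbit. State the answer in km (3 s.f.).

r = 6052 + 1969 = 8021.0 km = 8.021×10⁶ m.
Specific orbital energy ε = v²/2 − μ/r = (6917)²/2 − 3.249×10¹⁴/8.021×10⁶ = -1.658×10⁷ J/kg.
Since ε = −μ/(2a), a = −μ/(2ε) = 9.796×10⁶ m = 9795.7 km.

a ≈ 9800 km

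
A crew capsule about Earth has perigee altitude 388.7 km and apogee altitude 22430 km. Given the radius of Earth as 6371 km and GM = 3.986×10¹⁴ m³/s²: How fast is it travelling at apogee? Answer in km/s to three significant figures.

r_p = 6371 + 388.7 = 6759.7 km = 6.7597×10⁶ m.
r_a = 6371 + 22430 = 28801 km = 2.8801×10⁷ m.
Semi-major axis a = (r_p + r_a)/2 = 17780 km = 1.778×10⁷ m.
Vis-viva: v² = μ(2/r − 1/a) = 3.986×10¹⁴ × (6.944×10⁻⁸ − 5.624×10⁻⁸) = 5.262×10⁶ m²/s².
v = 2294 m/s = 2.294 km/s.

v ≈ 2.29 km/s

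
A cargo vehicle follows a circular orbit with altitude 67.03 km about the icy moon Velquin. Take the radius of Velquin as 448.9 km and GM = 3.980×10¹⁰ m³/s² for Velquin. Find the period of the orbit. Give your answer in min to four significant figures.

r = 448.9 + 67.03 = 515.93 km = 5.1593×10⁵ m.
Kepler's third law: T = 2π√(r³/μ) = 2π√((5.159×10⁵)³ / 3.980×10¹⁰).
r³/μ = 3.451×10⁶ s², so T = 2π × 1.858×10³ = 1.167×10⁴ s.
Converting: 1.167×10⁴ s ÷ 60.00 = 194.5 min.

T ≈ 194.5 min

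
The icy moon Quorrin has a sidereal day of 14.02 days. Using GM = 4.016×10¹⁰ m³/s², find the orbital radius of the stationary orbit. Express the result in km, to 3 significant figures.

T = 14.02 days = 1.211×10⁶ s.
A synchronous orbit has period T, so by Kepler's third law a = (μT²/4π²)^(1/3).
μT²/4π² = 4.016×10¹⁰ × (1.211×10⁶)² / 39.48 = 1.493×10²¹ m³.
a = 1.143×10⁷ m = 11428 km.

r_sync ≈ 11400 km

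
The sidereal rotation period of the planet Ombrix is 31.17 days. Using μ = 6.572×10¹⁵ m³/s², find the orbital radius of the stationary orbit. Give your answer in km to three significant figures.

r_sync ≈ 1.06×10⁶ km

T = 31.17 days = 2.693×10⁶ s.
A synchronous orbit has period T, so by Kepler's third law a = (μT²/4π²)^(1/3).
μT²/4π² = 6.572×10¹⁵ × (2.693×10⁶)² / 39.48 = 1.207×10²⁷ m³.
a = 1.065×10⁹ m = 1.0648×10⁶ km.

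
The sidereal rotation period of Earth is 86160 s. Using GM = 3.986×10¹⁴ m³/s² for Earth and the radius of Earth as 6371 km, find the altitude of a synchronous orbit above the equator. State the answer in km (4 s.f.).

h_sync ≈ 35790 km

A synchronous orbit has period T, so by Kepler's third law a = (μT²/4π²)^(1/3).
μT²/4π² = 3.986×10¹⁴ × (8.616×10⁴)² / 39.48 = 7.495×10²² m³.
a = 4.216×10⁷ m = 42163 km.
Altitude h = a − R = 42163 − 6371 = 35792 km.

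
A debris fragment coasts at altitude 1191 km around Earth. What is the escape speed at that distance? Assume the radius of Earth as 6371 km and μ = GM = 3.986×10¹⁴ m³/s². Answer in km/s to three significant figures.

v_esc ≈ 10.3 km/s

r = 6371 + 1191 = 7562.0 km = 7.5620×10⁶ m.
Escape speed v_esc = √(2μ/r) = √(2 × 3.986×10¹⁴ / 7.562×10⁶) = √(1.054×10⁸) = 10270 m/s.
= 10.27 km/s.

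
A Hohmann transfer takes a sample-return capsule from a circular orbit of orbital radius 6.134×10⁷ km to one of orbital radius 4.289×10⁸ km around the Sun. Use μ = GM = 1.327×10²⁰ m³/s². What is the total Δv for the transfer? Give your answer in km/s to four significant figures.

r₁ = 6.134×10⁷ km = 6.134×10¹⁰ m.
r₂ = 4.289×10⁸ km = 4.289×10¹¹ m.
Transfer ellipse a_t = (r₁ + r₂)/2 = 2.451×10¹¹ m.
At r₁: circular v_c1 = √(μ/r₁) = 46510 m/s; transfer-perihelion v_p = √[μ(2/r₁ − 1/a_t)] = 61530 m/s.
Δv₁ = v_p − v_c1 = 15010 m/s.
At r₂: circular v_c2 = √(μ/r₂) = 17590 m/s; transfer-aphelion v_a = √[μ(2/r₂ − 1/a_t)] = 8799 m/s.
Δv₂ = v_c2 − v_a = 8791 m/s.
Total Δv = Δv₁ + Δv₂ = 23800 m/s = 23.80 km/s.

Δv_total ≈ 23.80 km/s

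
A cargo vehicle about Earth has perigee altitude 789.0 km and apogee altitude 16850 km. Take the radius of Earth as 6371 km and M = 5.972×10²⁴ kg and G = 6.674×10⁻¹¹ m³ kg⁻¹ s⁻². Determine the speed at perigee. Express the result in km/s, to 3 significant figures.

v ≈ 9.22 km/s

μ = GM = 6.674×10⁻¹¹ × 5.972×10²⁴ = 3.986×10¹⁴ m³/s².
r_p = 6371 + 789.0 = 7160.0 km = 7.1600×10⁶ m.
r_a = 6371 + 16850 = 23221 km = 2.3221×10⁷ m.
Semi-major axis a = (r_p + r_a)/2 = 15190 km = 1.519×10⁷ m.
Vis-viva: v² = μ(2/r − 1/a) = 3.986×10¹⁴ × (2.793×10⁻⁷ − 6.583×10⁻⁸) = 8.509×10⁷ m²/s².
v = 9225 m/s = 9.225 km/s.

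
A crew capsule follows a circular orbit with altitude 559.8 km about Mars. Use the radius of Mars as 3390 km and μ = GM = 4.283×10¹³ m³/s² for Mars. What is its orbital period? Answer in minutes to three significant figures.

r = 3390 + 559.8 = 3949.8 km = 3.9498×10⁶ m.
Kepler's third law: T = 2π√(r³/μ) = 2π√((3.950×10⁶)³ / 4.283×10¹³).
r³/μ = 1.439×10⁶ s², so T = 2π × 1.199×10³ = 7.536×10³ s.
Converting: 7.536×10³ s ÷ 60.00 = 125.6 minutes.

T ≈ 126 minutes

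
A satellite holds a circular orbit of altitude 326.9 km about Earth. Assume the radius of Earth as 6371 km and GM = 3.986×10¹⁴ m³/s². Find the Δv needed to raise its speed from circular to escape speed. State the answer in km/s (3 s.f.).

r = 6371 + 326.9 = 6697.9 km = 6.6979×10⁶ m.
Circular speed v_c = √(μ/r) = 7714 m/s.
Escape speed v_esc = √(2μ/r) = √2 × v_c = 10910 m/s.
Δv = v_esc − v_c = 3195 m/s = 3.195 km/s.

Δv ≈ 3.20 km/s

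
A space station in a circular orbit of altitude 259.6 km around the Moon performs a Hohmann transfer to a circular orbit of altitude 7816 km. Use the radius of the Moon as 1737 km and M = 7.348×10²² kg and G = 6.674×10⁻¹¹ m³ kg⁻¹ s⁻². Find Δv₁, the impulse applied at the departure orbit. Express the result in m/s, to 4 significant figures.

Δv ≈ 448.5 m/s

μ = GM = 6.674×10⁻¹¹ × 7.348×10²² = 4.904×10¹² m³/s².
r₁ = 1737 + 259.6 = 1996.6 km = 1.9966×10⁶ m.
r₂ = 1737 + 7816 = 9553.0 km = 9.5530×10⁶ m.
Transfer ellipse a_t = (r₁ + r₂)/2 = 5.775×10⁶ m.
At r₁: circular v_c1 = √(μ/r₁) = 1567 m/s; transfer-perilune v_p = √[μ(2/r₁ − 1/a_t)] = 2016 m/s.
Δv₁ = v_p − v_c1 = 448.5 m/s.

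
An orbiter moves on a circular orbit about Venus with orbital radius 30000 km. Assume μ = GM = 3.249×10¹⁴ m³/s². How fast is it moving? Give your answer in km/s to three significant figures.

r = 30000 km = 3.000×10⁷ m.
For a circular orbit v = √(μ/r) = √(3.249×10¹⁴ / 3.000×10⁷) = √(1.083×10⁷) = 3291 m/s.
That is 3.291 km/s.

v ≈ 3.29 km/s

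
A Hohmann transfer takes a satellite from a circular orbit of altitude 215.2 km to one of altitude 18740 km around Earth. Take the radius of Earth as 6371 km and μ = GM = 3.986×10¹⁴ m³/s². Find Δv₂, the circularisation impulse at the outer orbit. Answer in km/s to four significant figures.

r₁ = 6371 + 215.2 = 6586.2 km = 6.5862×10⁶ m.
r₂ = 6371 + 18740 = 25111 km = 2.5111×10⁷ m.
Transfer ellipse a_t = (r₁ + r₂)/2 = 1.585×10⁷ m.
At r₁: circular v_c1 = √(μ/r₁) = 7779 m/s; transfer-perigee v_p = √[μ(2/r₁ − 1/a_t)] = 9792 m/s.
At r₂: circular v_c2 = √(μ/r₂) = 3984 m/s; transfer-apogee v_a = √[μ(2/r₂ − 1/a_t)] = 2568 m/s.
Δv₂ = v_c2 − v_a = 1416 m/s.
= 1.416 km/s.

Δv ≈ 1.416 km/s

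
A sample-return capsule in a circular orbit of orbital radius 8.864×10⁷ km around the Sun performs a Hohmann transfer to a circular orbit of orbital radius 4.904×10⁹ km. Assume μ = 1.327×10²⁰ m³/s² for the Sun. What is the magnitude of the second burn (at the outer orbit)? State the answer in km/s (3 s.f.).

r₁ = 8.864×10⁷ km = 8.864×10¹⁰ m.
r₂ = 4.904×10⁹ km = 4.904×10¹² m.
Transfer ellipse a_t = (r₁ + r₂)/2 = 2.496×10¹² m.
At r₁: circular v_c1 = √(μ/r₁) = 38690 m/s; transfer-perihelion v_p = √[μ(2/r₁ − 1/a_t)] = 54230 m/s.
At r₂: circular v_c2 = √(μ/r₂) = 5202 m/s; transfer-aphelion v_a = √[μ(2/r₂ − 1/a_t)] = 980.2 m/s.
Δv₂ = v_c2 − v_a = 4222 m/s.
= 4.222 km/s.

Δv ≈ 4.22 km/s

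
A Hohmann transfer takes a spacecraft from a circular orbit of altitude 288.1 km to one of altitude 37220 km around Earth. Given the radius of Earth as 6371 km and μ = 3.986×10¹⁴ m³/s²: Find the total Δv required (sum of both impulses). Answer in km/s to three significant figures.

r₁ = 6371 + 288.1 = 6659.1 km = 6.6591×10⁶ m.
r₂ = 6371 + 37220 = 43591 km = 4.3591×10⁷ m.
Transfer ellipse a_t = (r₁ + r₂)/2 = 2.513×10⁷ m.
At r₁: circular v_c1 = √(μ/r₁) = 7737 m/s; transfer-perigee v_p = √[μ(2/r₁ − 1/a_t)] = 10190 m/s.
Δv₁ = v_p − v_c1 = 2454 m/s.
At r₂: circular v_c2 = √(μ/r₂) = 3024 m/s; transfer-apogee v_a = √[μ(2/r₂ − 1/a_t)] = 1557 m/s.
Δv₂ = v_c2 − v_a = 1467 m/s.
Total Δv = Δv₁ + Δv₂ = 3921 m/s = 3.921 km/s.

Δv_total ≈ 3.92 km/s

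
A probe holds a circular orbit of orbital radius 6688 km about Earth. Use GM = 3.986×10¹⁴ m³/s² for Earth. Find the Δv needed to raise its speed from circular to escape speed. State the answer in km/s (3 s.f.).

Δv ≈ 3.20 km/s

r = 6688 km = 6.688×10⁶ m.
Circular speed v_c = √(μ/r) = 7720 m/s.
Escape speed v_esc = √(2μ/r) = √2 × v_c = 10920 m/s.
Δv = v_esc − v_c = 3198 m/s = 3.198 km/s.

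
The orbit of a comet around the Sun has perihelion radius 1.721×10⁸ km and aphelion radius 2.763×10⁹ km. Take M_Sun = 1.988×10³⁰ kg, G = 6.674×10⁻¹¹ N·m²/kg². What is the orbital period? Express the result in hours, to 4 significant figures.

μ = GM = 6.674×10⁻¹¹ × 1.988×10³⁰ = 1.327×10²⁰ m³/s².
Semi-major axis a = (r_p + r_a)/2 = (1.7210×10⁸ + 2.7630×10⁹)/2 = 1.4676×10⁹ km = 1.468×10¹² m.
By Kepler's third law T = 2π√(a³/μ) = 2π × 1.543×10⁸ = 9.698×10⁸ s.
= 2.694×10⁵ hours.

T ≈ 269400 hours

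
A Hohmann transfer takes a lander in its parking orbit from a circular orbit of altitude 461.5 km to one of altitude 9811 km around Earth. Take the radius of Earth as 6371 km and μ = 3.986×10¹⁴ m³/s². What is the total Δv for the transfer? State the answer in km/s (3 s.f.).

r₁ = 6371 + 461.5 = 6832.5 km = 6.8325×10⁶ m.
r₂ = 6371 + 9811 = 16182 km = 1.6182×10⁷ m.
Transfer ellipse a_t = (r₁ + r₂)/2 = 1.151×10⁷ m.
At r₁: circular v_c1 = √(μ/r₁) = 7638 m/s; transfer-perigee v_p = √[μ(2/r₁ − 1/a_t)] = 9058 m/s.
Δv₁ = v_p − v_c1 = 1420 m/s.
At r₂: circular v_c2 = √(μ/r₂) = 4963 m/s; transfer-apogee v_a = √[μ(2/r₂ − 1/a_t)] = 3824 m/s.
Δv₂ = v_c2 − v_a = 1139 m/s.
Total Δv = Δv₁ + Δv₂ = 2558 m/s = 2.558 km/s.

Δv_total ≈ 2.56 km/s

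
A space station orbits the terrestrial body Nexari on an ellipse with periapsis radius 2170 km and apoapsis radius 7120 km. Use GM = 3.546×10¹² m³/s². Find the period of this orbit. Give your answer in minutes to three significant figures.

Semi-major axis a = (r_p + r_a)/2 = (2170.0 + 7120.0)/2 = 4645.0 km = 4.645×10⁶ m.
By Kepler's third law T = 2π√(a³/μ) = 2π × 5.316×10³ = 3.340×10⁴ s.
= 556.7 minutes.

T ≈ 557 minutes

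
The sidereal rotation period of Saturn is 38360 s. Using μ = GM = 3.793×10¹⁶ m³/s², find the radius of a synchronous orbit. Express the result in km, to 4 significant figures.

A synchronous orbit has period T, so by Kepler's third law a = (μT²/4π²)^(1/3).
μT²/4π² = 3.793×10¹⁶ × (3.836×10⁴)² / 39.48 = 1.414×10²⁴ m³.
a = 1.122×10⁸ m = 1.1223×10⁵ km.

r_sync ≈ 1.122×10⁵ km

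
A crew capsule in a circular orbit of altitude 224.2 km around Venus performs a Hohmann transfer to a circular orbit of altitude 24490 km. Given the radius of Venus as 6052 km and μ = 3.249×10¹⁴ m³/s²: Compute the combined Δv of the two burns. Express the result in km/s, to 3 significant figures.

r₁ = 6052 + 224.2 = 6276.2 km = 6.2762×10⁶ m.
r₂ = 6052 + 24490 = 30542 km = 3.0542×10⁷ m.
Transfer ellipse a_t = (r₁ + r₂)/2 = 1.841×10⁷ m.
At r₁: circular v_c1 = √(μ/r₁) = 7195 m/s; transfer-periapsis v_p = √[μ(2/r₁ − 1/a_t)] = 9267 m/s.
Δv₁ = v_p − v_c1 = 2072 m/s.
At r₂: circular v_c2 = √(μ/r₂) = 3262 m/s; transfer-apoapsis v_a = √[μ(2/r₂ − 1/a_t)] = 1904 m/s.
Δv₂ = v_c2 − v_a = 1357 m/s.
Total Δv = Δv₁ + Δv₂ = 3430 m/s = 3.430 km/s.

Δv_total ≈ 3.43 km/s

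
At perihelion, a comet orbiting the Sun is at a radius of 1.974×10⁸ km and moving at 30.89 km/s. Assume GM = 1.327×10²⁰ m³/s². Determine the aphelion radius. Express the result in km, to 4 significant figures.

aphelion radius ≈ 4.826×10⁸ km

r_p = 1.974×10¹¹ m.
Specific energy ε = v²/2 − μ/r = -1.951×10⁸ J/kg, so a = −μ/(2ε) = 3.400×10¹¹ m.
The apsides satisfy r_p + r_a = 2a, so the aphelion radius is 2a − r_p = 4.826×10¹¹ m = 4.8261×10⁸ km.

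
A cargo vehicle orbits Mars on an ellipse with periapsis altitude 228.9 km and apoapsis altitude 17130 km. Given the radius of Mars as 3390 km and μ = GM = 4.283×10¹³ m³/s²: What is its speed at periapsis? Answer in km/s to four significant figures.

r_p = 3390 + 228.9 = 3618.9 km = 3.6189×10⁶ m.
r_a = 3390 + 17130 = 20520 km = 2.0520×10⁷ m.
Semi-major axis a = (r_p + r_a)/2 = 12069 km = 1.207×10⁷ m.
Vis-viva: v² = μ(2/r − 1/a) = 4.283×10¹³ × (5.527×10⁻⁷ − 8.285×10⁻⁸) = 2.012×10⁷ m²/s².
v = 4486 m/s = 4.486 km/s.

v ≈ 4.486 km/s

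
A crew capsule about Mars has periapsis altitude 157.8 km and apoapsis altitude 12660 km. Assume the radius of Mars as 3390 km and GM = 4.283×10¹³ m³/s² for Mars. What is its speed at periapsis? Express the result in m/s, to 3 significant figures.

v ≈ 4450 m/s

r_p = 3390 + 157.8 = 3547.8 km = 3.5478×10⁶ m.
r_a = 3390 + 12660 = 16050 km = 1.6050×10⁷ m.
Semi-major axis a = (r_p + r_a)/2 = 9798.9 km = 9.799×10⁶ m.
Vis-viva: v² = μ(2/r − 1/a) = 4.283×10¹³ × (5.637×10⁻⁷ − 1.021×10⁻⁷) = 1.977×10⁷ m²/s².
v = 4447 m/s.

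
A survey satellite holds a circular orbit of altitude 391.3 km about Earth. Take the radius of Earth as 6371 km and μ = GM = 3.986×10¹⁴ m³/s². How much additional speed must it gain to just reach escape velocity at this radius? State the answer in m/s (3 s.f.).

r = 6371 + 391.3 = 6762.3 km = 6.7623×10⁶ m.
Circular speed v_c = √(μ/r) = 7678 m/s.
Escape speed v_esc = √(2μ/r) = √2 × v_c = 10860 m/s.
Δv = v_esc − v_c = 3180 m/s.

Δv ≈ 3180 m/s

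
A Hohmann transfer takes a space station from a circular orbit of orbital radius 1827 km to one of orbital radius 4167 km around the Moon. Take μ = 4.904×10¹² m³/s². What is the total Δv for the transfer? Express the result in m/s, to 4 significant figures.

r₁ = 1827 km = 1.827×10⁶ m.
r₂ = 4167 km = 4.167×10⁶ m.
Transfer ellipse a_t = (r₁ + r₂)/2 = 2.997×10⁶ m.
At r₁: circular v_c1 = √(μ/r₁) = 1638 m/s; transfer-perilune v_p = √[μ(2/r₁ − 1/a_t)] = 1932 m/s.
Δv₁ = v_p − v_c1 = 293.5 m/s.
At r₂: circular v_c2 = √(μ/r₂) = 1085 m/s; transfer-apolune v_a = √[μ(2/r₂ − 1/a_t)] = 847.0 m/s.
Δv₂ = v_c2 − v_a = 237.8 m/s.
Total Δv = Δv₁ + Δv₂ = 531.3 m/s.

Δv_total ≈ 531.3 m/s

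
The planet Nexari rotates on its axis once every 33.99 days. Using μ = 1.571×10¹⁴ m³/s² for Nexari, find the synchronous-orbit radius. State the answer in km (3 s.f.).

T = 33.99 days = 2.937×10⁶ s.
A synchronous orbit has period T, so by Kepler's third law a = (μT²/4π²)^(1/3).
μT²/4π² = 1.571×10¹⁴ × (2.937×10⁶)² / 39.48 = 3.432×10²⁵ m³.
a = 3.250×10⁸ m = 3.2497×10⁵ km.

r_sync ≈ 3.25×10⁵ km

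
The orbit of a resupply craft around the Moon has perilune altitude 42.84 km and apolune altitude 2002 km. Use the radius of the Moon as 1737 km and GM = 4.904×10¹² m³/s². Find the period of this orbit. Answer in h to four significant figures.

r_p = 1737 + 42.84 = 1779.8 km = 1.7798×10⁶ m.
r_a = 1737 + 2002 = 3739.0 km = 3.7390×10⁶ m.
Semi-major axis a = (r_p + r_a)/2 = (1779.8 + 3739.0)/2 = 2759.4 km = 2.759×10⁶ m.
By Kepler's third law T = 2π√(a³/μ) = 2π × 2.070×10³ = 1.301×10⁴ s.
= 3.613 h.

T ≈ 3.613 h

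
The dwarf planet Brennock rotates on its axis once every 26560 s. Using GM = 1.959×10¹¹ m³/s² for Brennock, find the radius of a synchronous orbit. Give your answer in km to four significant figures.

A synchronous orbit has period T, so by Kepler's third law a = (μT²/4π²)^(1/3).
μT²/4π² = 1.959×10¹¹ × (2.656×10⁴)² / 39.48 = 3.501×10¹⁸ m³.
a = 1.518×10⁶ m = 1518.4 km.

r_sync ≈ 1518 km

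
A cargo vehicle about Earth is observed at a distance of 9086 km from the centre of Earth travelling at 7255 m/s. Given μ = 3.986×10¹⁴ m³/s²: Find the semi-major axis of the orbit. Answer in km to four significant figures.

a ≈ 11350 km

r = 9.086×10⁶ m.
Specific orbital energy ε = v²/2 − μ/r = (7255)²/2 − 3.986×10¹⁴/9.086×10⁶ = -1.755×10⁷ J/kg.
Since ε = −μ/(2a), a = −μ/(2ε) = 1.135×10⁷ m = 11355 km.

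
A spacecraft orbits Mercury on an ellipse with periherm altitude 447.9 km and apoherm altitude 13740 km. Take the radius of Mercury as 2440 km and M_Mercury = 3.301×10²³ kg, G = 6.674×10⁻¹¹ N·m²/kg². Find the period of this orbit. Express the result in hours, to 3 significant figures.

T ≈ 10.9 hours

μ = GM = 6.674×10⁻¹¹ × 3.301×10²³ = 2.203×10¹³ m³/s².
r_p = 2440 + 447.9 = 2887.9 km = 2.8879×10⁶ m.
r_a = 2440 + 13740 = 16180 km = 1.6180×10⁷ m.
Semi-major axis a = (r_p + r_a)/2 = (2887.9 + 16180)/2 = 9534.0 km = 9.534×10⁶ m.
By Kepler's third law T = 2π√(a³/μ) = 2π × 6.272×10³ = 3.941×10⁴ s.
= 10.95 hours.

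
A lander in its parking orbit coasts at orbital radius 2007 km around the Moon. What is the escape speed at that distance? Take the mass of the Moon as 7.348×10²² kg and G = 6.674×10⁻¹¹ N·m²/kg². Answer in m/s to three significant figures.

v_esc ≈ 2210 m/s

μ = GM = 6.674×10⁻¹¹ × 7.348×10²² = 4.904×10¹² m³/s².
r = 2007 km = 2.007×10⁶ m.
Escape speed v_esc = √(2μ/r) = √(2 × 4.904×10¹² / 2.007×10⁶) = √(4.887×10⁶) = 2211 m/s.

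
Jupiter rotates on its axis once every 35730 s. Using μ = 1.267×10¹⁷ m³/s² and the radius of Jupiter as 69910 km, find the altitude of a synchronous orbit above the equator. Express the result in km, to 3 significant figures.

h_sync ≈ 90100 km

A synchronous orbit has period T, so by Kepler's third law a = (μT²/4π²)^(1/3).
μT²/4π² = 1.267×10¹⁷ × (3.573×10⁴)² / 39.48 = 4.097×10²⁴ m³.
a = 1.600×10⁸ m = 1.6002×10⁵ km.
Altitude h = a − R = 1.6002×10⁵ − 69910 = 90105 km.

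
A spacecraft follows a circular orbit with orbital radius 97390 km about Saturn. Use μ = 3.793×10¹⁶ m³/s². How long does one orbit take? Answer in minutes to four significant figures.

r = 97390 km = 9.739×10⁷ m.
Kepler's third law: T = 2π√(r³/μ) = 2π√((9.739×10⁷)³ / 3.793×10¹⁶).
r³/μ = 2.435×10⁷ s², so T = 2π × 4.935×10³ = 3.101×10⁴ s.
Converting: 3.101×10⁴ s ÷ 60.00 = 516.8 minutes.

T ≈ 516.8 minutes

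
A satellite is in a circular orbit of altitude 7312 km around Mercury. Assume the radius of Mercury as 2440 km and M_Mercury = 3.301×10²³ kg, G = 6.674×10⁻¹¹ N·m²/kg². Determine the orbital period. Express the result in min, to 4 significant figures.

T ≈ 679.4 min

μ = GM = 6.674×10⁻¹¹ × 3.301×10²³ = 2.203×10¹³ m³/s².
r = 2440 + 7312 = 9752.0 km = 9.7520×10⁶ m.
Kepler's third law: T = 2π√(r³/μ) = 2π√((9.752×10⁶)³ / 2.203×10¹³).
r³/μ = 4.210×10⁷ s², so T = 2π × 6.488×10³ = 4.077×10⁴ s.
Converting: 4.077×10⁴ s ÷ 60.00 = 679.4 min.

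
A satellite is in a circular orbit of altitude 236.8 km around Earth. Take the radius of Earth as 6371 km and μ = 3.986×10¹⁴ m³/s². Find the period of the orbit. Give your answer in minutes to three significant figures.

T ≈ 89.1 minutes

r = 6371 + 236.8 = 6607.8 km = 6.6078×10⁶ m.
Kepler's third law: T = 2π√(r³/μ) = 2π√((6.608×10⁶)³ / 3.986×10¹⁴).
r³/μ = 7.238×10⁵ s², so T = 2π × 8.508×10² = 5.346×10³ s.
Converting: 5.346×10³ s ÷ 60.00 = 89.09 minutes.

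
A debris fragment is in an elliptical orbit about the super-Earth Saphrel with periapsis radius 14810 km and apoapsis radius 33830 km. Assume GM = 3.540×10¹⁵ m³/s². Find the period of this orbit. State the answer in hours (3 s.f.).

T ≈ 3.52 hours

Semi-major axis a = (r_p + r_a)/2 = (14810 + 33830)/2 = 24320 km = 2.432×10⁷ m.
By Kepler's third law T = 2π√(a³/μ) = 2π × 2.016×10³ = 1.267×10⁴ s.
= 3.518 hours.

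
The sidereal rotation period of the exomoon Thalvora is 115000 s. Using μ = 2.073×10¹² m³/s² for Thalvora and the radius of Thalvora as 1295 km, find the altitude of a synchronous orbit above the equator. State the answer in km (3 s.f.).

A synchronous orbit has period T, so by Kepler's third law a = (μT²/4π²)^(1/3).
μT²/4π² = 2.073×10¹² × (1.150×10⁵)² / 39.48 = 6.944×10²⁰ m³.
a = 8.855×10⁶ m = 8855.5 km.
Altitude h = a − R = 8855.5 − 1295 = 7560.5 km.

h_sync ≈ 7560 km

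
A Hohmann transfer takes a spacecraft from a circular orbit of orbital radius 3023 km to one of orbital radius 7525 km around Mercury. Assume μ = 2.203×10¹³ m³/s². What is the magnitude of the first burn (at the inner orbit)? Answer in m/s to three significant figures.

Δv ≈ 525 m/s

r₁ = 3023 km = 3.023×10⁶ m.
r₂ = 7525 km = 7.525×10⁶ m.
Transfer ellipse a_t = (r₁ + r₂)/2 = 5.274×10⁶ m.
At r₁: circular v_c1 = √(μ/r₁) = 2700 m/s; transfer-periherm v_p = √[μ(2/r₁ − 1/a_t)] = 3225 m/s.
Δv₁ = v_p − v_c1 = 525.0 m/s.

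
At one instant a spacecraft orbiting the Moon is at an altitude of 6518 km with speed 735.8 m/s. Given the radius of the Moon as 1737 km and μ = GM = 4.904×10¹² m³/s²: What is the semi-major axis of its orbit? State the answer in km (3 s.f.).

r = 1737 + 6518 = 8255.0 km = 8.255×10⁶ m.
Specific orbital energy ε = v²/2 − μ/r = (735.8)²/2 − 4.904×10¹²/8.255×10⁶ = -3.234×10⁵ J/kg.
Since ε = −μ/(2a), a = −μ/(2ε) = 7.583×10⁶ m = 7582.8 km.

a ≈ 7580 km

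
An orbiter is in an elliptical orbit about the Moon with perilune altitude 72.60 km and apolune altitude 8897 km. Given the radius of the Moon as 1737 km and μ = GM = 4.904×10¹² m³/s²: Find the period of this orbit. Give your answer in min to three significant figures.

r_p = 1737 + 72.60 = 1809.6 km = 1.8096×10⁶ m.
r_a = 1737 + 8897 = 10634 km = 1.0634×10⁷ m.
Semi-major axis a = (r_p + r_a)/2 = (1809.6 + 10634)/2 = 6221.8 km = 6.222×10⁶ m.
By Kepler's third law T = 2π√(a³/μ) = 2π × 7.008×10³ = 4.403×10⁴ s.
= 733.9 min.

T ≈ 734 min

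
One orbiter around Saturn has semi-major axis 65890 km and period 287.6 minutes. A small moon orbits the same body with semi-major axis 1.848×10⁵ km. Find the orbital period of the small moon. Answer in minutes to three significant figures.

T₂ ≈ 1350 minutes

Kepler's third law: T² ∝ a³, so T₂ = T₁ (a₂/a₁)^(3/2).
a₂/a₁ = 2.805, (a₂/a₁)^(3/2) = 4.697.
T₂ = 287.6 × 4.697 = 1351 minutes.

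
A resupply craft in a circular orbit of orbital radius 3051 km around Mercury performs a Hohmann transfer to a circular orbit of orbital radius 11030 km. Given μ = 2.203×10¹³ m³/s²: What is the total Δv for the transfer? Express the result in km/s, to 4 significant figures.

Δv_total ≈ 1.159 km/s

r₁ = 3051 km = 3.051×10⁶ m.
r₂ = 11030 km = 1.103×10⁷ m.
Transfer ellipse a_t = (r₁ + r₂)/2 = 7.040×10⁶ m.
At r₁: circular v_c1 = √(μ/r₁) = 2687 m/s; transfer-periherm v_p = √[μ(2/r₁ − 1/a_t)] = 3363 m/s.
Δv₁ = v_p − v_c1 = 676.2 m/s.
At r₂: circular v_c2 = √(μ/r₂) = 1413 m/s; transfer-apoherm v_a = √[μ(2/r₂ − 1/a_t)] = 930.3 m/s.
Δv₂ = v_c2 − v_a = 482.9 m/s.
Total Δv = Δv₁ + Δv₂ = 1159 m/s = 1.159 km/s.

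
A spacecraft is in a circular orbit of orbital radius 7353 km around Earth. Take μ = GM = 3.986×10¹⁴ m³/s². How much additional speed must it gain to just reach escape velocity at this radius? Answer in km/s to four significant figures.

Δv ≈ 3.050 km/s

r = 7353 km = 7.353×10⁶ m.
Circular speed v_c = √(μ/r) = 7363 m/s.
Escape speed v_esc = √(2μ/r) = √2 × v_c = 10410 m/s.
Δv = v_esc − v_c = 3050 m/s = 3.050 km/s.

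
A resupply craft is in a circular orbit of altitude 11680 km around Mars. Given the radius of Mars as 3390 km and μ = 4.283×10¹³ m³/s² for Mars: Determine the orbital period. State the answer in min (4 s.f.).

r = 3390 + 11680 = 15070 km = 1.5070×10⁷ m.
Kepler's third law: T = 2π√(r³/μ) = 2π√((1.507×10⁷)³ / 4.283×10¹³).
r³/μ = 7.991×10⁷ s², so T = 2π × 8.939×10³ = 5.617×10⁴ s.
Converting: 5.617×10⁴ s ÷ 60.00 = 936.1 min.

T ≈ 936.1 min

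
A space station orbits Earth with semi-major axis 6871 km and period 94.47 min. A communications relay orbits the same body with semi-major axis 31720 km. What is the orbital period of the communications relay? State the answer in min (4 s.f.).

T₂ ≈ 937.1 min

Kepler's third law: T² ∝ a³, so T₂ = T₁ (a₂/a₁)^(3/2).
a₂/a₁ = 4.617, (a₂/a₁)^(3/2) = 9.919.
T₂ = 94.47 × 9.919 = 937.1 min.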